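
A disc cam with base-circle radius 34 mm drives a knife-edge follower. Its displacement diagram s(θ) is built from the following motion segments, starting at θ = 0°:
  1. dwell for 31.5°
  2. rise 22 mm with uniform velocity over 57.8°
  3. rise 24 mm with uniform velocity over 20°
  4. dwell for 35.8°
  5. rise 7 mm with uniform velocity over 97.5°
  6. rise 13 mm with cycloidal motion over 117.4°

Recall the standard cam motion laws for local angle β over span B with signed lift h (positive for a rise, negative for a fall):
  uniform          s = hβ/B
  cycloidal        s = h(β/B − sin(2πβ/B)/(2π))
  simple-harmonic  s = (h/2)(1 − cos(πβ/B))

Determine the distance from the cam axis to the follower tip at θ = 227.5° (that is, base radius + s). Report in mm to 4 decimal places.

seg 1 [0°–31.5°] dwell: s stays 0.0000
seg 2 [31.5°–89.3°] uniform, h=22: full span → s += 22 → s = 22.0000
seg 3 [89.3°–109.3°] uniform, h=24: full span → s += 24 → s = 46.0000
seg 4 [109.3°–145.1°] dwell: s stays 46.0000
seg 5 [145.1°–242.6°] uniform, h=7: θ=227.5° here. β=82.4, B=97.5. 7·82.4/97.5 = 5.9159 → s = 51.9159
radial distance = base radius + s = 34 + 51.9159 = 85.9159

85.9159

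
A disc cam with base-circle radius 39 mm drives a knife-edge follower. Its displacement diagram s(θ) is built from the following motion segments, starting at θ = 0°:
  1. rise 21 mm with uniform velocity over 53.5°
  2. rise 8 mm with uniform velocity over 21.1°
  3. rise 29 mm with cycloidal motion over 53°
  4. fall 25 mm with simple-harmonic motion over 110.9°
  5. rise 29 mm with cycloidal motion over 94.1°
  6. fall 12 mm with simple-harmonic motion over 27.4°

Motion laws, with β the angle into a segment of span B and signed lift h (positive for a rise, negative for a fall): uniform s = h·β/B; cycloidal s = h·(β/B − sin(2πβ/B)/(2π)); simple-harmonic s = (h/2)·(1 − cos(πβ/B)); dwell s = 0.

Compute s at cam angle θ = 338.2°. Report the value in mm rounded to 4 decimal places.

seg 1 [0°–53.5°] uniform, h=21: full span → s += 21 → s = 21.0000
seg 2 [53.5°–74.6°] uniform, h=8: full span → s += 8 → s = 29.0000
seg 3 [74.6°–127.6°] cycloidal, h=29: full span → s += 29 → s = 58.0000
seg 4 [127.6°–238.5°] simple-harmonic, h=-25: full span → s += -25 → s = 33.0000
seg 5 [238.5°–332.6°] cycloidal, h=29: full span → s += 29 → s = 62.0000
seg 6 [332.6°–360°] simple-harmonic, h=-12: θ=338.2° here. β=5.6, B=27.4. -12/2·(1 − cos(π·0.2044)) = -1.1949 → s = 60.8051

60.8051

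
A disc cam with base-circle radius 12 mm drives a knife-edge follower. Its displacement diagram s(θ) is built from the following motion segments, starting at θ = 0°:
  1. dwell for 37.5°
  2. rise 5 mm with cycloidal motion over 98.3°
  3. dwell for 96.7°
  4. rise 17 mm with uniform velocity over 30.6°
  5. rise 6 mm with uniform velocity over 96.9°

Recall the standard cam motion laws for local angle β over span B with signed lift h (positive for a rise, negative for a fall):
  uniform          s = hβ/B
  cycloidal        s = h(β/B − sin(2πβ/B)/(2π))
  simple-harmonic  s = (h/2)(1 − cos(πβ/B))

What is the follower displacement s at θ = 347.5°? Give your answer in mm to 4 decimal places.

seg 1 [0°–37.5°] dwell: s stays 0.0000
seg 2 [37.5°–135.8°] cycloidal, h=5: full span → s += 5 → s = 5.0000
seg 3 [135.8°–232.5°] dwell: s stays 5.0000
seg 4 [232.5°–263.1°] uniform, h=17: full span → s += 17 → s = 22.0000
seg 5 [263.1°–360°] uniform, h=6: θ=347.5° here. β=84.4, B=96.9. 6·84.4/96.9 = 5.2260 → s = 27.2260

27.2260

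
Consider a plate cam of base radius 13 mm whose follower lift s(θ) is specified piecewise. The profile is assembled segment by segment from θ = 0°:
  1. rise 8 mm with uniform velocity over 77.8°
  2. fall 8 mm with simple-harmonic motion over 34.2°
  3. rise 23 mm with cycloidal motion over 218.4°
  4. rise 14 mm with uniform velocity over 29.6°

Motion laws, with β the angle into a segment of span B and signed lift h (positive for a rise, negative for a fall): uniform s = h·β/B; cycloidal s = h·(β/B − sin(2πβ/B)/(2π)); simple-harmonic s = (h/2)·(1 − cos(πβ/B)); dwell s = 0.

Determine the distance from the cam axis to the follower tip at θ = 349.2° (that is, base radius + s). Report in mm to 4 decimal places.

seg 1 [0°–77.8°] uniform, h=8: full span → s += 8 → s = 8.0000
seg 2 [77.8°–112°] simple-harmonic, h=-8: full span → s += -8 → s = 0.0000
seg 3 [112°–330.4°] cycloidal, h=23: full span → s += 23 → s = 23.0000
seg 4 [330.4°–360°] uniform, h=14: θ=349.2° here. β=18.8, B=29.6. 14·18.8/29.6 = 8.8919 → s = 31.8919
radial distance = base radius + s = 13 + 31.8919 = 44.8919

44.8919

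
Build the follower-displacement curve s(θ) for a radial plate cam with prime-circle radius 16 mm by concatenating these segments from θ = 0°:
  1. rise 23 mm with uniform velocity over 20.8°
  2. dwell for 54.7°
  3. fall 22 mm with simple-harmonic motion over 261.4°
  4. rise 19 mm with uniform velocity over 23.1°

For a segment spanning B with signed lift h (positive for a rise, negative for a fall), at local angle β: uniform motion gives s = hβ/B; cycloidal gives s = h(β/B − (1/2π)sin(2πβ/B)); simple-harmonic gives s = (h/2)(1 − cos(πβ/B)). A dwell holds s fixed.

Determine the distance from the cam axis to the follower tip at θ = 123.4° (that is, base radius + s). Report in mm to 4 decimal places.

seg 1 [0°–20.8°] uniform, h=23: full span → s += 23 → s = 23.0000
seg 2 [20.8°–75.5°] dwell: s stays 23.0000
seg 3 [75.5°–336.9°] simple-harmonic, h=-22: θ=123.4° here. β=47.9, B=261.4. -22/2·(1 − cos(π·0.1832)) = -1.7729 → s = 21.2271
radial distance = base radius + s = 16 + 21.2271 = 37.2271

37.2271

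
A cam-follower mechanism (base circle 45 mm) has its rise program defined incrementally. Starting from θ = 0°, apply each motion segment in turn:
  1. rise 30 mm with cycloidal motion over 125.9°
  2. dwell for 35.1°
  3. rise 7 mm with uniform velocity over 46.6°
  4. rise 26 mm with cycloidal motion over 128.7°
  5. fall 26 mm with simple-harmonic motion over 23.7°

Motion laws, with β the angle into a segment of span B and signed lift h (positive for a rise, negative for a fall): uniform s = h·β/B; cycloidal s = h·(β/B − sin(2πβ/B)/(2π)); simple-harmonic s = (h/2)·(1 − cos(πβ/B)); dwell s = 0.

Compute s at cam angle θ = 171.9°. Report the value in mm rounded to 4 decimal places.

seg 1 [0°–125.9°] cycloidal, h=30: full span → s += 30 → s = 30.0000
seg 2 [125.9°–161°] dwell: s stays 30.0000
seg 3 [161°–207.6°] uniform, h=7: θ=171.9° here. β=10.9, B=46.6. 7·10.9/46.6 = 1.6373 → s = 31.6373

31.6373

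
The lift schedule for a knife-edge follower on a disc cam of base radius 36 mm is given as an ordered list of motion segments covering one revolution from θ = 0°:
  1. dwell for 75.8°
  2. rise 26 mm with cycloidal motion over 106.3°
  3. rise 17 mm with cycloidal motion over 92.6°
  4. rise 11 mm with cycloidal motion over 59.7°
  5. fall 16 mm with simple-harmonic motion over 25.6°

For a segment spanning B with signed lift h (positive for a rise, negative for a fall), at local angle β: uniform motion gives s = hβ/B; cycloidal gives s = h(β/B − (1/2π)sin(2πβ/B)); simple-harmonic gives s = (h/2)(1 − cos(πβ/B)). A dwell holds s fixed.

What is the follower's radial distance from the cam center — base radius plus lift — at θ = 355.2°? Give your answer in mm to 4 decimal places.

seg 1 [0°–75.8°] dwell: s stays 0.0000
seg 2 [75.8°–182.1°] cycloidal, h=26: full span → s += 26 → s = 26.0000
seg 3 [182.1°–274.7°] cycloidal, h=17: full span → s += 17 → s = 43.0000
seg 4 [274.7°–334.4°] cycloidal, h=11: full span → s += 11 → s = 54.0000
seg 5 [334.4°–360°] simple-harmonic, h=-16: θ=355.2° here. β=20.8, B=25.6. -16/2·(1 − cos(π·0.8125)) = -14.6518 → s = 39.3482
radial distance = base radius + s = 36 + 39.3482 = 75.3482

75.3482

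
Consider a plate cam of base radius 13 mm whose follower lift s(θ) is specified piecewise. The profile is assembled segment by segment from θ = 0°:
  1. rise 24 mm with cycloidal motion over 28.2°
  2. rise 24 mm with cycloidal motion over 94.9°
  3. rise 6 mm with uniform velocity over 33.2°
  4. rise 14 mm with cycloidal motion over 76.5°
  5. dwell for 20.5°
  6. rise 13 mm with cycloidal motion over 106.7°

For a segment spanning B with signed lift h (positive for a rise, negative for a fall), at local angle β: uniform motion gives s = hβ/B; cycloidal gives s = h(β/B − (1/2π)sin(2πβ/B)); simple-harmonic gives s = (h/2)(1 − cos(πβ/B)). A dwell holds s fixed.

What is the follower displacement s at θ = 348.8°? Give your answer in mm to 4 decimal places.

seg 1 [0°–28.2°] cycloidal, h=24: full span → s += 24 → s = 24.0000
seg 2 [28.2°–123.1°] cycloidal, h=24: full span → s += 24 → s = 48.0000
seg 3 [123.1°–156.3°] uniform, h=6: full span → s += 6 → s = 54.0000
seg 4 [156.3°–232.8°] cycloidal, h=14: full span → s += 14 → s = 68.0000
seg 5 [232.8°–253.3°] dwell: s stays 68.0000
seg 6 [253.3°–360°] cycloidal, h=13: θ=348.8° here. β=95.5, B=106.7. 13·(0.8950 − sin(2π·0.8950)/(2π)) = 12.9032 → s = 80.9032

80.9032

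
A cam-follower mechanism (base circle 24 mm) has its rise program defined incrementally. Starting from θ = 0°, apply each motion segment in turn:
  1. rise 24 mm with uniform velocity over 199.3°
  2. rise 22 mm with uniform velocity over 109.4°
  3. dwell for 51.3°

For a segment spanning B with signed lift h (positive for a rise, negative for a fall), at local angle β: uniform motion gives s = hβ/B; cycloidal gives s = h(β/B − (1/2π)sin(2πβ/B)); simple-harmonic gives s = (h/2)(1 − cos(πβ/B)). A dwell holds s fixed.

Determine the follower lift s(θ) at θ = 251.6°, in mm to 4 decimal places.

seg 1 [0°–199.3°] uniform, h=24: full span → s += 24 → s = 24.0000
seg 2 [199.3°–308.7°] uniform, h=22: θ=251.6° here. β=52.3, B=109.4. 22·52.3/109.4 = 10.5174 → s = 34.5174

34.5174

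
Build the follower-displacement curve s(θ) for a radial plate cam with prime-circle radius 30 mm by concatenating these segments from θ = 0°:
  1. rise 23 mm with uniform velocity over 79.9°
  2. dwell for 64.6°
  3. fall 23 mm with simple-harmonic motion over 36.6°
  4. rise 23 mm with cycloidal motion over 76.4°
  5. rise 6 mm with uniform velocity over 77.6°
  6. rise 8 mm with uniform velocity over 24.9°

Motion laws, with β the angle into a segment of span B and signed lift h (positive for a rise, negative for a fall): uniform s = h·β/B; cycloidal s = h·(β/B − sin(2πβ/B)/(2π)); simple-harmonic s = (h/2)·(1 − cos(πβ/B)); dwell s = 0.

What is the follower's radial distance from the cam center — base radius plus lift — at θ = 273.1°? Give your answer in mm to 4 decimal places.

seg 1 [0°–79.9°] uniform, h=23: full span → s += 23 → s = 23.0000
seg 2 [79.9°–144.5°] dwell: s stays 23.0000
seg 3 [144.5°–181.1°] simple-harmonic, h=-23: full span → s += -23 → s = 0.0000
seg 4 [181.1°–257.5°] cycloidal, h=23: full span → s += 23 → s = 23.0000
seg 5 [257.5°–335.1°] uniform, h=6: θ=273.1° here. β=15.6, B=77.6. 6·15.6/77.6 = 1.2062 → s = 24.2062
radial distance = base radius + s = 30 + 24.2062 = 54.2062

54.2062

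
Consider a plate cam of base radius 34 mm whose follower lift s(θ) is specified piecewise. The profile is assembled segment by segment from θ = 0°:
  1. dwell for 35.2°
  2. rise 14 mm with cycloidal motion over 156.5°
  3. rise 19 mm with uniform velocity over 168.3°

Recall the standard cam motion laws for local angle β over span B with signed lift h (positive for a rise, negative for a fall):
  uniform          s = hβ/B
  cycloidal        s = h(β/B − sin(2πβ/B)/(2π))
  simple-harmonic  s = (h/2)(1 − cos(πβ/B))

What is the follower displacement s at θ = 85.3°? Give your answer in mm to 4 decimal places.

seg 1 [0°–35.2°] dwell: s stays 0.0000
seg 2 [35.2°–191.7°] cycloidal, h=14: θ=85.3° here. β=50.1, B=156.5. 14·(0.3201 − sin(2π·0.3201)/(2π)) = 2.4664 → s = 2.4664

2.4664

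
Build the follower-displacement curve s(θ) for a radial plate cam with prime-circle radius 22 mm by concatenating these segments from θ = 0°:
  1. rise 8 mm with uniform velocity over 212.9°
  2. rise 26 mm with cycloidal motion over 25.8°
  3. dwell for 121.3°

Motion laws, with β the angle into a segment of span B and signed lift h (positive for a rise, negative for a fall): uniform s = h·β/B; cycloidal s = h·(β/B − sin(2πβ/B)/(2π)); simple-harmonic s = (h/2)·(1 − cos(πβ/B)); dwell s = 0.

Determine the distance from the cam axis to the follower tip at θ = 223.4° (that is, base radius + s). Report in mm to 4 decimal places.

seg 1 [0°–212.9°] uniform, h=8: full span → s += 8 → s = 8.0000
seg 2 [212.9°–238.7°] cycloidal, h=26: θ=223.4° here. β=10.5, B=25.8. 26·(0.4070 − sin(2π·0.4070)/(2π)) = 8.2982 → s = 16.2982
radial distance = base radius + s = 22 + 16.2982 = 38.2982

38.2982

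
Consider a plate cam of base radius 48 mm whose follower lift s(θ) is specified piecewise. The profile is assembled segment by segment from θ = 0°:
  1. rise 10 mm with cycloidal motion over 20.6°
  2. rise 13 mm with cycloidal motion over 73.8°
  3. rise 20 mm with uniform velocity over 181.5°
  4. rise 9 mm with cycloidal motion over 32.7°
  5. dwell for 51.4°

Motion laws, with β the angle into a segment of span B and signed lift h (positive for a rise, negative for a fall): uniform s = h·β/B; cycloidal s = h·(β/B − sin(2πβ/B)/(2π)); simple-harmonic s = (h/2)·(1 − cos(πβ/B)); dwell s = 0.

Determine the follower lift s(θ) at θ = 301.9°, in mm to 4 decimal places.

seg 1 [0°–20.6°] cycloidal, h=10: full span → s += 10 → s = 10.0000
seg 2 [20.6°–94.4°] cycloidal, h=13: full span → s += 13 → s = 23.0000
seg 3 [94.4°–275.9°] uniform, h=20: full span → s += 20 → s = 43.0000
seg 4 [275.9°–308.6°] cycloidal, h=9: θ=301.9° here. β=26, B=32.7. 9·(0.7951 − sin(2π·0.7951)/(2π)) = 8.5312 → s = 51.5312

51.5312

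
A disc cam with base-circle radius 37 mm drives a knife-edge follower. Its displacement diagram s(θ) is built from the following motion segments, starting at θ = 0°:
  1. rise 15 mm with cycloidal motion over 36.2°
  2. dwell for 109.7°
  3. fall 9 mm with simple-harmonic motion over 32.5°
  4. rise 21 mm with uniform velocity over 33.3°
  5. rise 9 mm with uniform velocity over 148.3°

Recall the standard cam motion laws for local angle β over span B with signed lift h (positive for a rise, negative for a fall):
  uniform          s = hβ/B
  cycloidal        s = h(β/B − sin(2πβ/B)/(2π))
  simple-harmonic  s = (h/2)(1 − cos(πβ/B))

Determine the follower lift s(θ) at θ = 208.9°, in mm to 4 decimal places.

seg 1 [0°–36.2°] cycloidal, h=15: full span → s += 15 → s = 15.0000
seg 2 [36.2°–145.9°] dwell: s stays 15.0000
seg 3 [145.9°–178.4°] simple-harmonic, h=-9: full span → s += -9 → s = 6.0000
seg 4 [178.4°–211.7°] uniform, h=21: θ=208.9° here. β=30.5, B=33.3. 21·30.5/33.3 = 19.2342 → s = 25.2342

25.2342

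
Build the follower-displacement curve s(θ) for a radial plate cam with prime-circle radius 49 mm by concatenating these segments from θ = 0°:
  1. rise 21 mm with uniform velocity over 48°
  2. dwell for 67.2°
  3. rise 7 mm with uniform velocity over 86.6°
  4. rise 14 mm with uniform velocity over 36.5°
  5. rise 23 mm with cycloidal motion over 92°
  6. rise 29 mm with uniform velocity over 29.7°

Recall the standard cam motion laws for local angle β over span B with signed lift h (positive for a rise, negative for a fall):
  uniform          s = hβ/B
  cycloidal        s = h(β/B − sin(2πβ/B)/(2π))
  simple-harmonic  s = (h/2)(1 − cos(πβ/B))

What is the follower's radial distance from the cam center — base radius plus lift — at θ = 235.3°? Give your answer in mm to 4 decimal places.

seg 1 [0°–48°] uniform, h=21: full span → s += 21 → s = 21.0000
seg 2 [48°–115.2°] dwell: s stays 21.0000
seg 3 [115.2°–201.8°] uniform, h=7: full span → s += 7 → s = 28.0000
seg 4 [201.8°–238.3°] uniform, h=14: θ=235.3° here. β=33.5, B=36.5. 14·33.5/36.5 = 12.8493 → s = 40.8493
radial distance = base radius + s = 49 + 40.8493 = 89.8493

89.8493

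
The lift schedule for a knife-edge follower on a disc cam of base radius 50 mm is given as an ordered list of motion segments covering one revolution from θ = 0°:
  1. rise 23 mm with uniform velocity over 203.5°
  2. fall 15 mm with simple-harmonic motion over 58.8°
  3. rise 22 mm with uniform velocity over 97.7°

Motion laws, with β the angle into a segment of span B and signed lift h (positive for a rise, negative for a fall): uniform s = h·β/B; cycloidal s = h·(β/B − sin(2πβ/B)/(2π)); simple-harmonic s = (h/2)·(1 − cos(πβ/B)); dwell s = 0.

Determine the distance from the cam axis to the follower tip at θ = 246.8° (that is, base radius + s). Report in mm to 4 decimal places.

seg 1 [0°–203.5°] uniform, h=23: full span → s += 23 → s = 23.0000
seg 2 [203.5°–262.3°] simple-harmonic, h=-15: θ=246.8° here. β=43.3, B=58.8. -15/2·(1 − cos(π·0.7364)) = -12.5718 → s = 10.4282
radial distance = base radius + s = 50 + 10.4282 = 60.4282

60.4282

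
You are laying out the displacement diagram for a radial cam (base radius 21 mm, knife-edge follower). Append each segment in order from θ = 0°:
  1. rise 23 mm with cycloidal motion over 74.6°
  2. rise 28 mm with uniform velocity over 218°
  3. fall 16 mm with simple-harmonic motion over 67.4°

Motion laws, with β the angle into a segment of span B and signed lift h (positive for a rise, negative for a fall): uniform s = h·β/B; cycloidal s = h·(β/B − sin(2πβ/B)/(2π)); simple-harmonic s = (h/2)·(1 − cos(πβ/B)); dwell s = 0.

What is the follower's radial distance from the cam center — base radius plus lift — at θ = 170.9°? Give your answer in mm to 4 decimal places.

seg 1 [0°–74.6°] cycloidal, h=23: full span → s += 23 → s = 23.0000
seg 2 [74.6°–292.6°] uniform, h=28: θ=170.9° here. β=96.3, B=218. 28·96.3/218 = 12.3688 → s = 35.3688
radial distance = base radius + s = 21 + 35.3688 = 56.3688

56.3688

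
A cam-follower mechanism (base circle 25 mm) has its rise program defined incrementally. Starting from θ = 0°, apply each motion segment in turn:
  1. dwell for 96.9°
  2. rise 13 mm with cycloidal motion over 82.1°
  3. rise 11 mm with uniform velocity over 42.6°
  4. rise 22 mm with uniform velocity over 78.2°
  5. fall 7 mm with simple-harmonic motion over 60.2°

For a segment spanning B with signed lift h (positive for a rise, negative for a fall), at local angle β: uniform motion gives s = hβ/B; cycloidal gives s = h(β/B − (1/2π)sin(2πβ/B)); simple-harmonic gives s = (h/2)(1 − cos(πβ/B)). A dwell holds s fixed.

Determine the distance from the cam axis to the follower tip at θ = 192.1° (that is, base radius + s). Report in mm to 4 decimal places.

seg 1 [0°–96.9°] dwell: s stays 0.0000
seg 2 [96.9°–179°] cycloidal, h=13: full span → s += 13 → s = 13.0000
seg 3 [179°–221.6°] uniform, h=11: θ=192.1° here. β=13.1, B=42.6. 11·13.1/42.6 = 3.3826 → s = 16.3826
radial distance = base radius + s = 25 + 16.3826 = 41.3826

41.3826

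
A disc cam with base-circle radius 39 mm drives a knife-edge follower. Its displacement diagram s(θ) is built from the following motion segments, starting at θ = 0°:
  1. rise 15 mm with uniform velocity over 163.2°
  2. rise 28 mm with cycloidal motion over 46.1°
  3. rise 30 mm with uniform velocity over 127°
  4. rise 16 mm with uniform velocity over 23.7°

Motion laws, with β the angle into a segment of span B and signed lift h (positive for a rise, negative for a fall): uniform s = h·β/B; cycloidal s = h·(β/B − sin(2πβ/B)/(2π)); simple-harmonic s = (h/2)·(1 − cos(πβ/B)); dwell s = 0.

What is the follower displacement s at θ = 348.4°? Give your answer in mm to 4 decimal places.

seg 1 [0°–163.2°] uniform, h=15: full span → s += 15 → s = 15.0000
seg 2 [163.2°–209.3°] cycloidal, h=28: full span → s += 28 → s = 43.0000
seg 3 [209.3°–336.3°] uniform, h=30: full span → s += 30 → s = 73.0000
seg 4 [336.3°–360°] uniform, h=16: θ=348.4° here. β=12.1, B=23.7. 16·12.1/23.7 = 8.1688 → s = 81.1688

81.1688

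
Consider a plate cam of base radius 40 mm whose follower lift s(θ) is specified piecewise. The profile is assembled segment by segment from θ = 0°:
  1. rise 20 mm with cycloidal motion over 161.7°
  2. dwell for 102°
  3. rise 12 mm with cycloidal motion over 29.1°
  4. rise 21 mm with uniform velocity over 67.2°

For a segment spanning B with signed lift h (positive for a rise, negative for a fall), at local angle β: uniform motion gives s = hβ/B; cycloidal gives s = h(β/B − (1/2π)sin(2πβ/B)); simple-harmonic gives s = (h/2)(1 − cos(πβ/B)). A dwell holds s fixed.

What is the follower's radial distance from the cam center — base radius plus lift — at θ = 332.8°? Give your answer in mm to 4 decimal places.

seg 1 [0°–161.7°] cycloidal, h=20: full span → s += 20 → s = 20.0000
seg 2 [161.7°–263.7°] dwell: s stays 20.0000
seg 3 [263.7°–292.8°] cycloidal, h=12: full span → s += 12 → s = 32.0000
seg 4 [292.8°–360°] uniform, h=21: θ=332.8° here. β=40, B=67.2. 21·40/67.2 = 12.5000 → s = 44.5000
radial distance = base radius + s = 40 + 44.5000 = 84.5000

84.5000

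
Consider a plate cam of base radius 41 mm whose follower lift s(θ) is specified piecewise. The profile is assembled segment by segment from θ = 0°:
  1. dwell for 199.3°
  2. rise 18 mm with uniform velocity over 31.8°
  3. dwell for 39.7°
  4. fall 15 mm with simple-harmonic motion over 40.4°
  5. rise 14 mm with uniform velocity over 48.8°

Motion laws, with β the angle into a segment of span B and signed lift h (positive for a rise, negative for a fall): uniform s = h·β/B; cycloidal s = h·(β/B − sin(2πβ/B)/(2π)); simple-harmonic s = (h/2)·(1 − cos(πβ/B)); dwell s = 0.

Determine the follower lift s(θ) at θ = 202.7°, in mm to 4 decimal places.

seg 1 [0°–199.3°] dwell: s stays 0.0000
seg 2 [199.3°–231.1°] uniform, h=18: θ=202.7° here. β=3.4, B=31.8. 18·3.4/31.8 = 1.9245 → s = 1.9245

1.9245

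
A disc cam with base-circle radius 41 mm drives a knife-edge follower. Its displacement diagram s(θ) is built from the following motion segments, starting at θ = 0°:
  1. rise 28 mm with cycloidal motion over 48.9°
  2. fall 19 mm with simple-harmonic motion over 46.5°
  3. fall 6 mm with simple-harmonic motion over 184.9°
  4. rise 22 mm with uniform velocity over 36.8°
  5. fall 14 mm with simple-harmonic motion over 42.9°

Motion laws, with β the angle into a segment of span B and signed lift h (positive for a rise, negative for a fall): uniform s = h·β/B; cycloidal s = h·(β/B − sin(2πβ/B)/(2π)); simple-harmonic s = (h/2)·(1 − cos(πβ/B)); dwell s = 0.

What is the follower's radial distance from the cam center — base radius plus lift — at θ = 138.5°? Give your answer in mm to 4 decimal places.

seg 1 [0°–48.9°] cycloidal, h=28: full span → s += 28 → s = 28.0000
seg 2 [48.9°–95.4°] simple-harmonic, h=-19: full span → s += -19 → s = 9.0000
seg 3 [95.4°–280.3°] simple-harmonic, h=-6: θ=138.5° here. β=43.1, B=184.9. -6/2·(1 − cos(π·0.2331)) = -0.7691 → s = 8.2309
radial distance = base radius + s = 41 + 8.2309 = 49.2309

49.2309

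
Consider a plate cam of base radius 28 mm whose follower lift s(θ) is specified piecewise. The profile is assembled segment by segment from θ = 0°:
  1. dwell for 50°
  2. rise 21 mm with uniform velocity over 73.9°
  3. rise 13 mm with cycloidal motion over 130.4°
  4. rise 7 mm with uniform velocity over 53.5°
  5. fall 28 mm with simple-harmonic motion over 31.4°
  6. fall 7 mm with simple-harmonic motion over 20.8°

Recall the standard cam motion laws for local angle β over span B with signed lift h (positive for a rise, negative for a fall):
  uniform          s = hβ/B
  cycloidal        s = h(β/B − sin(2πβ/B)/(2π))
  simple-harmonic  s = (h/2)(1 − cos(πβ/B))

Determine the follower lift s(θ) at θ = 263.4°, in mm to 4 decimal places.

seg 1 [0°–50°] dwell: s stays 0.0000
seg 2 [50°–123.9°] uniform, h=21: full span → s += 21 → s = 21.0000
seg 3 [123.9°–254.3°] cycloidal, h=13: full span → s += 13 → s = 34.0000
seg 4 [254.3°–307.8°] uniform, h=7: θ=263.4° here. β=9.1, B=53.5. 7·9.1/53.5 = 1.1907 → s = 35.1907

35.1907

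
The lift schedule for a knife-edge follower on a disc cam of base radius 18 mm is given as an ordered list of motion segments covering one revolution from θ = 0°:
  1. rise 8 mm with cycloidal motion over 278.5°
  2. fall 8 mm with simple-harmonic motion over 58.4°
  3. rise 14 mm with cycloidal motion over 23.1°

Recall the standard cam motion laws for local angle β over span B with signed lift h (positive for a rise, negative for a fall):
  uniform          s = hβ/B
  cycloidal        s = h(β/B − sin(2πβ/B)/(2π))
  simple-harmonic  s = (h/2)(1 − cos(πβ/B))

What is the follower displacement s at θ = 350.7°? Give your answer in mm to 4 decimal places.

seg 1 [0°–278.5°] cycloidal, h=8: full span → s += 8 → s = 8.0000
seg 2 [278.5°–336.9°] simple-harmonic, h=-8: full span → s += -8 → s = 0.0000
seg 3 [336.9°–360°] cycloidal, h=14: θ=350.7° here. β=13.8, B=23.1. 14·(0.5974 − sin(2π·0.5974)/(2π)) = 9.6437 → s = 9.6437

9.6437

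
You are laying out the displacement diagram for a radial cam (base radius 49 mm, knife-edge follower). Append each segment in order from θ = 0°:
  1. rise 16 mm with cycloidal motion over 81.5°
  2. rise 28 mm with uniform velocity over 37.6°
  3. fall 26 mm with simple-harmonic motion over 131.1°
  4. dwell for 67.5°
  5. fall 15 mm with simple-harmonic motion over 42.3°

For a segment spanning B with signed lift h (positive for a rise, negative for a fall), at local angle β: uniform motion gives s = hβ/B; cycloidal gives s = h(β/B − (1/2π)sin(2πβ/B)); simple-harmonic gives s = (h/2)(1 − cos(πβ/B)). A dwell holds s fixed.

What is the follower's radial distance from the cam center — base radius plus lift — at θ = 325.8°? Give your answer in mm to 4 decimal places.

seg 1 [0°–81.5°] cycloidal, h=16: full span → s += 16 → s = 16.0000
seg 2 [81.5°–119.1°] uniform, h=28: full span → s += 28 → s = 44.0000
seg 3 [119.1°–250.2°] simple-harmonic, h=-26: full span → s += -26 → s = 18.0000
seg 4 [250.2°–317.7°] dwell: s stays 18.0000
seg 5 [317.7°–360°] simple-harmonic, h=-15: θ=325.8° here. β=8.1, B=42.3. -15/2·(1 − cos(π·0.1915)) = -1.3167 → s = 16.6833
radial distance = base radius + s = 49 + 16.6833 = 65.6833

65.6833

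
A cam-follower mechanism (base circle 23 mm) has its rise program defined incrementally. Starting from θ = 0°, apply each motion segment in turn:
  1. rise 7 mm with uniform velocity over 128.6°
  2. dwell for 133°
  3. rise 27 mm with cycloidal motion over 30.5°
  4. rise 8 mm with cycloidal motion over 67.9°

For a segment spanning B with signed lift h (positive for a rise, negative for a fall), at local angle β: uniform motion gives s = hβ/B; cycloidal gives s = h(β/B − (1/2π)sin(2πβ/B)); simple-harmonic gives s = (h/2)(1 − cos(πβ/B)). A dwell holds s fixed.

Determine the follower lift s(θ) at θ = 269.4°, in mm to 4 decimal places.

seg 1 [0°–128.6°] uniform, h=7: full span → s += 7 → s = 7.0000
seg 2 [128.6°–261.6°] dwell: s stays 7.0000
seg 3 [261.6°–292.1°] cycloidal, h=27: θ=269.4° here. β=7.8, B=30.5. 27·(0.2557 − sin(2π·0.2557)/(2π)) = 2.6105 → s = 9.6105

9.6105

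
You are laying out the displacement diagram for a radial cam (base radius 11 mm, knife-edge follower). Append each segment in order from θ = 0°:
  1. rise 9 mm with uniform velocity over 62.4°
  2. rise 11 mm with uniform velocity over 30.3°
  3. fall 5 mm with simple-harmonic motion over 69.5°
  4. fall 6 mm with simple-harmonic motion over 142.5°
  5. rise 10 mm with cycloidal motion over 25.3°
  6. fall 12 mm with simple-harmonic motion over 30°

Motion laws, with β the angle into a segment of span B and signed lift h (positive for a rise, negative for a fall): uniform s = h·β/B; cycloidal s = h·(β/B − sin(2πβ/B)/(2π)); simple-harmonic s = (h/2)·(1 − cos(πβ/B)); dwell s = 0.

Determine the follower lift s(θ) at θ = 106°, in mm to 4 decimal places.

seg 1 [0°–62.4°] uniform, h=9: full span → s += 9 → s = 9.0000
seg 2 [62.4°–92.7°] uniform, h=11: full span → s += 11 → s = 20.0000
seg 3 [92.7°–162.2°] simple-harmonic, h=-5: θ=106° here. β=13.3, B=69.5. -5/2·(1 − cos(π·0.1914)) = -0.4384 → s = 19.5616

19.5616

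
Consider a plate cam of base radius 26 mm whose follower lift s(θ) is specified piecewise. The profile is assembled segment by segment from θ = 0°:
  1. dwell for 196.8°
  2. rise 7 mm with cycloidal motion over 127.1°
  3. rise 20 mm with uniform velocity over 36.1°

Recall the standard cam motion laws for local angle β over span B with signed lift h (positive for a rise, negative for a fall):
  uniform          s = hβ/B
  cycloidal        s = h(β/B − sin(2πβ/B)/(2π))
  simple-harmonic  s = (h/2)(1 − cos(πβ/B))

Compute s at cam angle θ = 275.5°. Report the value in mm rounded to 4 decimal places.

seg 1 [0°–196.8°] dwell: s stays 0.0000
seg 2 [196.8°–323.9°] cycloidal, h=7: θ=275.5° here. β=78.7, B=127.1. 7·(0.6192 − sin(2π·0.6192)/(2π)) = 5.0929 → s = 5.0929

5.0929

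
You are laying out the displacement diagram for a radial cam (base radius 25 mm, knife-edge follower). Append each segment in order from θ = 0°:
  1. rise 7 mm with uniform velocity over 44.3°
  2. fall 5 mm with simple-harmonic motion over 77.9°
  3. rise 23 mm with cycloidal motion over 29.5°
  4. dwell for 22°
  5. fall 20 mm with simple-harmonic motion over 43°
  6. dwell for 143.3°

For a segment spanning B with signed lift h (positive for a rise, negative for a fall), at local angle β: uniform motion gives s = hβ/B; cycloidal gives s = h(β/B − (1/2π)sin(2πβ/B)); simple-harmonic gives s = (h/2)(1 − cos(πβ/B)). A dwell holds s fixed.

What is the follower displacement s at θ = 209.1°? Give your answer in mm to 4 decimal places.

seg 1 [0°–44.3°] uniform, h=7: full span → s += 7 → s = 7.0000
seg 2 [44.3°–122.2°] simple-harmonic, h=-5: full span → s += -5 → s = 2.0000
seg 3 [122.2°–151.7°] cycloidal, h=23: full span → s += 23 → s = 25.0000
seg 4 [151.7°–173.7°] dwell: s stays 25.0000
seg 5 [173.7°–216.7°] simple-harmonic, h=-20: θ=209.1° here. β=35.4, B=43. -20/2·(1 − cos(π·0.8233)) = -18.4976 → s = 6.5024

6.5024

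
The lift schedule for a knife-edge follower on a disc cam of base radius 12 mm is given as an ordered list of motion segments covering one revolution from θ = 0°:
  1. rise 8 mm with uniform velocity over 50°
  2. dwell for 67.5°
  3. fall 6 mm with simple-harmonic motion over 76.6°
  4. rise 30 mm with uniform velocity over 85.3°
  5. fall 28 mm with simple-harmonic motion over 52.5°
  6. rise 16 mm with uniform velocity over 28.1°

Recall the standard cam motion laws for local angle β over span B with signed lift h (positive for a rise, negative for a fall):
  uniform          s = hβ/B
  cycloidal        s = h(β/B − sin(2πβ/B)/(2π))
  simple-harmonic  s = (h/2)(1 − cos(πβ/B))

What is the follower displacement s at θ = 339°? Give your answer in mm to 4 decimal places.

seg 1 [0°–50°] uniform, h=8: full span → s += 8 → s = 8.0000
seg 2 [50°–117.5°] dwell: s stays 8.0000
seg 3 [117.5°–194.1°] simple-harmonic, h=-6: full span → s += -6 → s = 2.0000
seg 4 [194.1°–279.4°] uniform, h=30: full span → s += 30 → s = 32.0000
seg 5 [279.4°–331.9°] simple-harmonic, h=-28: full span → s += -28 → s = 4.0000
seg 6 [331.9°–360°] uniform, h=16: θ=339° here. β=7.1, B=28.1. 16·7.1/28.1 = 4.0427 → s = 8.0427

8.0427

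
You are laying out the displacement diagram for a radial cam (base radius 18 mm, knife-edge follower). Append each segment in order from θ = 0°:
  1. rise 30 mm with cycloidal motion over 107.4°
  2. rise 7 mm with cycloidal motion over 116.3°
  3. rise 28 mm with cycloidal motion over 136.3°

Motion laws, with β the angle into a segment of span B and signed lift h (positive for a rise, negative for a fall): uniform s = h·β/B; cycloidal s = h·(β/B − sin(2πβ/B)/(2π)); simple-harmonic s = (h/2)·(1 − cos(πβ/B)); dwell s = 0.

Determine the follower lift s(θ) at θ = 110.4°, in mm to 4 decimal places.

seg 1 [0°–107.4°] cycloidal, h=30: full span → s += 30 → s = 30.0000
seg 2 [107.4°–223.7°] cycloidal, h=7: θ=110.4° here. β=3, B=116.3. 7·(0.0258 − sin(2π·0.0258)/(2π)) = 0.0008 → s = 30.0008

30.0008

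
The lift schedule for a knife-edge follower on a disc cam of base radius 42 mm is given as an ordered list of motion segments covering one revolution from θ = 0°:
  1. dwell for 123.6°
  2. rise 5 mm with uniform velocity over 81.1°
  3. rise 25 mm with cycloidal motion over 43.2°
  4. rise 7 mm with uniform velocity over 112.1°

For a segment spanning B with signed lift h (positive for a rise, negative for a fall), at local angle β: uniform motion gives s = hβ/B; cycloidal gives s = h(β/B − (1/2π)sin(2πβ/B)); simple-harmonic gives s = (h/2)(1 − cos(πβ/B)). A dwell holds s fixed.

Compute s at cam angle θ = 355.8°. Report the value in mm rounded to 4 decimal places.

seg 1 [0°–123.6°] dwell: s stays 0.0000
seg 2 [123.6°–204.7°] uniform, h=5: full span → s += 5 → s = 5.0000
seg 3 [204.7°–247.9°] cycloidal, h=25: full span → s += 25 → s = 30.0000
seg 4 [247.9°–360°] uniform, h=7: θ=355.8° here. β=107.9, B=112.1. 7·107.9/112.1 = 6.7377 → s = 36.7377

36.7377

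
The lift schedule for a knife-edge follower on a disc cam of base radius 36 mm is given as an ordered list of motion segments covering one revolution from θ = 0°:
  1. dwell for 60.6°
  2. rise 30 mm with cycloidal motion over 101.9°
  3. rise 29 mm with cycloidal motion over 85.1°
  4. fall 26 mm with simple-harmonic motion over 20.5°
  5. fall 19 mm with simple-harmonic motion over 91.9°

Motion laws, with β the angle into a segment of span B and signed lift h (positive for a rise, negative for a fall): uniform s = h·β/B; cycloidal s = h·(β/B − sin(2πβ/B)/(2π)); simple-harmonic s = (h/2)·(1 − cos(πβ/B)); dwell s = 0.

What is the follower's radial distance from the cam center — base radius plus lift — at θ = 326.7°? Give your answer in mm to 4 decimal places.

seg 1 [0°–60.6°] dwell: s stays 0.0000
seg 2 [60.6°–162.5°] cycloidal, h=30: full span → s += 30 → s = 30.0000
seg 3 [162.5°–247.6°] cycloidal, h=29: full span → s += 29 → s = 59.0000
seg 4 [247.6°–268.1°] simple-harmonic, h=-26: full span → s += -26 → s = 33.0000
seg 5 [268.1°–360°] simple-harmonic, h=-19: θ=326.7° here. β=58.6, B=91.9. -19/2·(1 − cos(π·0.6376)) = -13.4813 → s = 19.5187
radial distance = base radius + s = 36 + 19.5187 = 55.5187

55.5187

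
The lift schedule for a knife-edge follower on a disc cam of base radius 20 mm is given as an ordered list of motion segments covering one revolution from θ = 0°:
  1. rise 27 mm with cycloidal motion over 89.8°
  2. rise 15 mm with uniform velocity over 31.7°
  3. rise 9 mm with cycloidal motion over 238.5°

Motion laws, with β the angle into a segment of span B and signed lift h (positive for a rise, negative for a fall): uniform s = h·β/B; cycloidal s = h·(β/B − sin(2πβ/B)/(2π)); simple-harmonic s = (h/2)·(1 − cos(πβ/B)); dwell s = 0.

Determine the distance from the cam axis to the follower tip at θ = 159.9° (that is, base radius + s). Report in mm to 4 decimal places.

seg 1 [0°–89.8°] cycloidal, h=27: full span → s += 27 → s = 27.0000
seg 2 [89.8°–121.5°] uniform, h=15: full span → s += 15 → s = 42.0000
seg 3 [121.5°–360°] cycloidal, h=9: θ=159.9° here. β=38.4, B=238.5. 9·(0.1610 − sin(2π·0.1610)/(2π)) = 0.2348 → s = 42.2348
radial distance = base radius + s = 20 + 42.2348 = 62.2348

62.2348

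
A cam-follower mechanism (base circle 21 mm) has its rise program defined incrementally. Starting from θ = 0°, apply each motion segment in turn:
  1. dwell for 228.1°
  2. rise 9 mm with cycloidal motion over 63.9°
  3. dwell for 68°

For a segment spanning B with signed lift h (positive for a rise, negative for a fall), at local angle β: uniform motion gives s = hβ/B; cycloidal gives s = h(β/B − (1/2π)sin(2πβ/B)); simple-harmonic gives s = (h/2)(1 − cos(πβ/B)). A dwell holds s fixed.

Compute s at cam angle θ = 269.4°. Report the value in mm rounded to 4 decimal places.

seg 1 [0°–228.1°] dwell: s stays 0.0000
seg 2 [228.1°–292°] cycloidal, h=9: θ=269.4° here. β=41.3, B=63.9. 9·(0.6463 − sin(2π·0.6463)/(2π)) = 6.9560 → s = 6.9560

6.9560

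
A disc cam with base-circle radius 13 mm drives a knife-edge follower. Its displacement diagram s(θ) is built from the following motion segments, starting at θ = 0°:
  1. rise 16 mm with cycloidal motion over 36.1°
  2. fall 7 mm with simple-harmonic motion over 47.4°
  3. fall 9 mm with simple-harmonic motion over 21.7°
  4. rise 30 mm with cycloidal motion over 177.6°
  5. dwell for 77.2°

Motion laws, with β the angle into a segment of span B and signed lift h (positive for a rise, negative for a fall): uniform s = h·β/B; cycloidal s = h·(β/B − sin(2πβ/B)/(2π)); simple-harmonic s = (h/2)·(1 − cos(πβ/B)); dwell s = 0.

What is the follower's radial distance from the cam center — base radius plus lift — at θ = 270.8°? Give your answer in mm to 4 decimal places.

seg 1 [0°–36.1°] cycloidal, h=16: full span → s += 16 → s = 16.0000
seg 2 [36.1°–83.5°] simple-harmonic, h=-7: full span → s += -7 → s = 9.0000
seg 3 [83.5°–105.2°] simple-harmonic, h=-9: full span → s += -9 → s = 0.0000
seg 4 [105.2°–282.8°] cycloidal, h=30: θ=270.8° here. β=165.6, B=177.6. 30·(0.9324 − sin(2π·0.9324)/(2π)) = 29.9397 → s = 29.9397
radial distance = base radius + s = 13 + 29.9397 = 42.9397

42.9397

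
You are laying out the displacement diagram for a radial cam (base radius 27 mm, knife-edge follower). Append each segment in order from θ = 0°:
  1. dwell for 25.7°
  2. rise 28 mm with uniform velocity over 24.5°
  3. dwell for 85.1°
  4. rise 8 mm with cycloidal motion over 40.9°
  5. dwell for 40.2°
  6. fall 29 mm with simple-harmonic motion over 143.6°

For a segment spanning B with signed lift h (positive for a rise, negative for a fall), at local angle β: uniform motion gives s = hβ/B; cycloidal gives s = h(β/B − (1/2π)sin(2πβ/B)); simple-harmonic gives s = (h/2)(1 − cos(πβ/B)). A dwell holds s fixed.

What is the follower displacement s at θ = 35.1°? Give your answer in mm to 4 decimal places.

seg 1 [0°–25.7°] dwell: s stays 0.0000
seg 2 [25.7°–50.2°] uniform, h=28: θ=35.1° here. β=9.4, B=24.5. 28·9.4/24.5 = 10.7429 → s = 10.7429

10.7429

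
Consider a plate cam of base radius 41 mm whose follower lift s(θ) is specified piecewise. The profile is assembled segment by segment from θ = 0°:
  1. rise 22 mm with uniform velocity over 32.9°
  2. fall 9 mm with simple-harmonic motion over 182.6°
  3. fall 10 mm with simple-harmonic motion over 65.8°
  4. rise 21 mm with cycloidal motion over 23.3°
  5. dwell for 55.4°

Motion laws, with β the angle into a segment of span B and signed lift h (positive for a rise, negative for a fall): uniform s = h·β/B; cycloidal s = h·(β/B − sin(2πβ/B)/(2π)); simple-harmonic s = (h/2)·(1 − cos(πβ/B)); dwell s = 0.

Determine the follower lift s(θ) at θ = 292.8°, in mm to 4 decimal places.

seg 1 [0°–32.9°] uniform, h=22: full span → s += 22 → s = 22.0000
seg 2 [32.9°–215.5°] simple-harmonic, h=-9: full span → s += -9 → s = 13.0000
seg 3 [215.5°–281.3°] simple-harmonic, h=-10: full span → s += -10 → s = 3.0000
seg 4 [281.3°–304.6°] cycloidal, h=21: θ=292.8° here. β=11.5, B=23.3. 21·(0.4936 − sin(2π·0.4936)/(2π)) = 10.2297 → s = 13.2297

13.2297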